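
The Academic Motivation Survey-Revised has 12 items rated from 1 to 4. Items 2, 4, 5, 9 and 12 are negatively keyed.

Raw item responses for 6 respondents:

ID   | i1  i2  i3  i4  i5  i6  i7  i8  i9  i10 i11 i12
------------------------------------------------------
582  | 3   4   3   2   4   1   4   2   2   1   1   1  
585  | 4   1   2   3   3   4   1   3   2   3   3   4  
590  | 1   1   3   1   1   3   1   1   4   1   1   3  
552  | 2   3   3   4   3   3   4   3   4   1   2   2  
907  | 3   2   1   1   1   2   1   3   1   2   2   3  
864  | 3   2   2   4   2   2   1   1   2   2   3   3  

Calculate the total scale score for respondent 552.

Respondent 552 raw: 2, 3, 3, 4, 3, 3, 4, 3, 4, 1, 2, 2.
Reverse-coded (reversed = (1+4) − raw = 5 − raw):
  item 1: 2
  item 2: 5 − 3 = 2
  item 3: 3
  item 4: 5 − 4 = 1
  item 5: 5 − 3 = 2
  item 6: 3
  item 7: 4
  item 8: 3
  item 9: 5 − 4 = 1
  item 10: 1
  item 11: 2
  item 12: 5 − 2 = 3
Sum = 2 + 2 + 3 + 1 + 2 + 3 + 4 + 3 + 1 + 1 + 2 + 3 = 27

27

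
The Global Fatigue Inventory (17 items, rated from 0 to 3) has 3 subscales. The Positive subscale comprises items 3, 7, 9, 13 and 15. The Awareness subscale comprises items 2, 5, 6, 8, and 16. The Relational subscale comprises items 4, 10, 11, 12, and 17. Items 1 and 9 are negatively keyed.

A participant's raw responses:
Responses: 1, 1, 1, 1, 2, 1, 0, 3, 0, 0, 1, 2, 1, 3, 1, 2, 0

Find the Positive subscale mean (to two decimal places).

Positive items: 3, 7, 9, 13, 15.
Of these, item 9 is negatively keyed; reversed = (0+3) − raw = 3 − raw.
  item 3: 1
  item 7: 0
  item 9: 3 − 0 = 3
  item 13: 1
  item 15: 1
Sum = 1 + 0 + 3 + 1 + 1 = 6
Mean = 6 / 5 = 1.20

1.20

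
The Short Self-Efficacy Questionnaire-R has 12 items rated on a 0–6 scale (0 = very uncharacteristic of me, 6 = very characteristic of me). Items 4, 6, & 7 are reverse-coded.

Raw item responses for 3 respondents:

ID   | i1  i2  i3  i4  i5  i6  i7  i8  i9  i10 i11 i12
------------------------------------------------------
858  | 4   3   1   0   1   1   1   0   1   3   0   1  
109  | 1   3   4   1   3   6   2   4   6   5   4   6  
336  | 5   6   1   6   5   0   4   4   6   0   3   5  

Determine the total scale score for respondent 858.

30

Respondent 858 raw: 4, 3, 1, 0, 1, 1, 1, 0, 1, 3, 0, 1.
Reverse-coded (on a 0–6 scale, reversed = 6 − raw):
  item 1: 4
  item 2: 3
  item 3: 1
  item 4: 6 − 0 = 6
  item 5: 1
  item 6: 6 − 1 = 5
  item 7: 6 − 1 = 5
  item 8: 0
  item 9: 1
  item 10: 3
  item 11: 0
  item 12: 1
Sum = 4 + 3 + 1 + 6 + 1 + 5 + 5 + 0 + 1 + 3 + 0 + 1 = 30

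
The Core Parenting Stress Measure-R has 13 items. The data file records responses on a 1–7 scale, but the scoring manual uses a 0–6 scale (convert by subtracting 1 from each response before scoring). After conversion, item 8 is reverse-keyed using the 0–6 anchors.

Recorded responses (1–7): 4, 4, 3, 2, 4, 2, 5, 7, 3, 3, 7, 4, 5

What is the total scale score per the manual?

34

Convert to 0–6: 3, 3, 2, 1, 3, 1, 4, 6, 2, 2, 6, 3, 4
Reverse-coded (reversed = (0+6) − raw = 6 − raw):
  item 8: 6 − 6 = 0
Scored: 3, 3, 2, 1, 3, 1, 4, 0, 2, 2, 6, 3, 4
Total = 34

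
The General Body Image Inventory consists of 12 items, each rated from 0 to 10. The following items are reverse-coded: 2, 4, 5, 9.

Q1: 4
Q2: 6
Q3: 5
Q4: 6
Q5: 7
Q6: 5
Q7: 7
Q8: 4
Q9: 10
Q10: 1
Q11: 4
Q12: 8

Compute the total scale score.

Reversing items 2, 4, 5, & 9 with 10 − raw:
Total = 4 + (10−6) + 5 + (10−6) + (10−7) + 5 + 7 + 4 + (10−10) + 1 + 4 + 8
      = 4 + 4 + 5 + 4 + 3 + 5 + 7 + 4 + 0 + 1 + 4 + 8 = 49

49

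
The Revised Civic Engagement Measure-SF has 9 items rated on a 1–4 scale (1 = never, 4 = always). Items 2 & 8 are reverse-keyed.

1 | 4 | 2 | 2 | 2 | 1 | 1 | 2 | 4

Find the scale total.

Apply reverse scoring (reversed = (1+4) − raw = 5 − raw):
  item 2: 5 − 4 = 1
  item 8: 5 − 2 = 3
After reverse-coding: 1, 1, 2, 2, 2, 1, 1, 3, 4
Total = 1 + 1 + 2 + 2 + 2 + 1 + 1 + 3 + 4 = 17

17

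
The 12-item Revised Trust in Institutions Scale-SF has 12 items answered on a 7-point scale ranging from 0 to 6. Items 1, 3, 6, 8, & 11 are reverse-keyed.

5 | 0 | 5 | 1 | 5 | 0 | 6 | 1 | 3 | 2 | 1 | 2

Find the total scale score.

37

Raw sum = 31. Reverse-keyed items: 1, 3, 6, 8, 11; their raw sum = 12.
Each reversal replaces raw with 6 − raw, changing the total by 6 − 2·raw per item.
Total = 31 + 5·6 − 2·12 = 31 + 30 − 24 = 37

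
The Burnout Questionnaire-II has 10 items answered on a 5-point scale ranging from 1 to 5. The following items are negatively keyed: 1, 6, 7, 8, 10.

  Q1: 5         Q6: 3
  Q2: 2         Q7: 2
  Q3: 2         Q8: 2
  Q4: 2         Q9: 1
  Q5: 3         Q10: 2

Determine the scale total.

Reverse-coded items (on a 1–5 scale, reversed = 6 − raw):
  item 1: 6 − 5 = 1
  item 6: 6 − 3 = 3
  item 7: 6 − 2 = 4
  item 8: 6 − 2 = 4
  item 10: 6 − 2 = 4
After reverse-coding: 1, 2, 2, 2, 3, 3, 4, 4, 1, 4
Total = 1 + 2 + 2 + 2 + 3 + 3 + 4 + 4 + 1 + 4 = 26

26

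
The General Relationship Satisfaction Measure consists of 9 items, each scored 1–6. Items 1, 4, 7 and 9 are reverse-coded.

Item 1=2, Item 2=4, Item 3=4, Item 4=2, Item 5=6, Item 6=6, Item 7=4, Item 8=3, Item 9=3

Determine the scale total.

40

Reversing items 1, 4, 7, & 9 with 7 − raw:
Total = (7−2) + 4 + 4 + (7−2) + 6 + 6 + (7−4) + 3 + (7−3)
      = 5 + 4 + 4 + 5 + 6 + 6 + 3 + 3 + 4 = 40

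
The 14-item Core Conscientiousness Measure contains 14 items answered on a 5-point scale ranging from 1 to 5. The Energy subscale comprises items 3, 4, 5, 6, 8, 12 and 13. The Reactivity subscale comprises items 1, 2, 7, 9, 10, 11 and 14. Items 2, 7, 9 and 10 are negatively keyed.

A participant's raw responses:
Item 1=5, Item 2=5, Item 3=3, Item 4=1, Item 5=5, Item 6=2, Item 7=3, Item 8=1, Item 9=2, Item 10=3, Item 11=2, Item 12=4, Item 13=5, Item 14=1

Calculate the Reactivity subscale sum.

19

Reactivity items: 1, 2, 7, 9, 10, 11, 14.
Of these, items 2, 7, 9, and 10 are negatively keyed; reverse-coded value = 6 − response.
  item 1: 5
  item 2: 6 − 5 = 1
  item 7: 6 − 3 = 3
  item 9: 6 − 2 = 4
  item 10: 6 − 3 = 3
  item 11: 2
  item 14: 1
Sum = 5 + 1 + 3 + 4 + 3 + 2 + 1 = 19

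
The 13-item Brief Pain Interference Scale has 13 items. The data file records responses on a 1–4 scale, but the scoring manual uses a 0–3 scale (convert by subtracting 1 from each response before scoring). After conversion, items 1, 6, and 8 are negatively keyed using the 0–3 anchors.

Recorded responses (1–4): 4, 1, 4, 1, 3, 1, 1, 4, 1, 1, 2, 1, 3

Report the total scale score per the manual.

11

Convert to 0–3: 3, 0, 3, 0, 2, 0, 0, 3, 0, 0, 1, 0, 2
Reverse-coded (on a 0–3 scale, reversed = 3 − raw):
  item 1: 3 − 3 = 0
  item 6: 3 − 0 = 3
  item 8: 3 − 3 = 0
Scored: 0, 0, 3, 0, 2, 3, 0, 0, 0, 0, 1, 0, 2
Total = 11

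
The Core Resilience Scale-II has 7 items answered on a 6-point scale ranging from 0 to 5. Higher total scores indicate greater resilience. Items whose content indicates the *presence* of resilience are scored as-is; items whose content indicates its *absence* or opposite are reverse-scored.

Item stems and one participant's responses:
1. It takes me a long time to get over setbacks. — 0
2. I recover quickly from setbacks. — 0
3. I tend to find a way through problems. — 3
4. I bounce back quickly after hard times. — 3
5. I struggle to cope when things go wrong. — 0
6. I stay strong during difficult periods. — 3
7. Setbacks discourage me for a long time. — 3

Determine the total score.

Items 1, 5, 7 describe the absence/opposite of resilience → reverse-score.
on a 0–5 scale, reversed = 5 − raw.
  item 1: 5 − 0 = 5
  item 2: 0
  item 3: 3
  item 4: 3
  item 5: 5 − 0 = 5
  item 6: 3
  item 7: 5 − 3 = 2
Total = 5 + 0 + 3 + 3 + 5 + 3 + 2 = 21

21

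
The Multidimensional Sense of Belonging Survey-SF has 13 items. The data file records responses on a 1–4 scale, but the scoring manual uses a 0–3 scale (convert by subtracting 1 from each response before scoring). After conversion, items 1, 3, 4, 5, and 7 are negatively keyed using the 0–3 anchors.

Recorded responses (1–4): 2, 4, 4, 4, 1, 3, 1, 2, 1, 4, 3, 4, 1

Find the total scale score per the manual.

22

Convert to 0–3: 1, 3, 3, 3, 0, 2, 0, 1, 0, 3, 2, 3, 0
Reverse-coded (on a 0–3 scale, reversed = 3 − raw):
  item 1: 3 − 1 = 2
  item 3: 3 − 3 = 0
  item 4: 3 − 3 = 0
  item 5: 3 − 0 = 3
  item 7: 3 − 0 = 3
Scored: 2, 3, 0, 0, 3, 2, 3, 1, 0, 3, 2, 3, 0
Total = 22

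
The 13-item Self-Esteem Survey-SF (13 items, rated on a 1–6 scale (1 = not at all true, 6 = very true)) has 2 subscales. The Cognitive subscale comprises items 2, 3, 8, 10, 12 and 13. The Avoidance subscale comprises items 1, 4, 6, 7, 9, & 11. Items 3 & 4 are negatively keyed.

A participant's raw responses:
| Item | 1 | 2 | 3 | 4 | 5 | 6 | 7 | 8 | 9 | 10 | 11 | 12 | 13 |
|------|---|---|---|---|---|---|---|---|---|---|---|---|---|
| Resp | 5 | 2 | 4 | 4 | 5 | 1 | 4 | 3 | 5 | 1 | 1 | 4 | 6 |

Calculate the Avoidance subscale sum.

Avoidance items: 1, 4, 6, 7, 9, 11.
Of these, item 4 is negatively keyed; on a 1–6 scale, reversed = 7 − raw.
  item 1: 5
  item 4: 7 − 4 = 3
  item 6: 1
  item 7: 4
  item 9: 5
  item 11: 1
Sum = 5 + 3 + 1 + 4 + 5 + 1 = 19

19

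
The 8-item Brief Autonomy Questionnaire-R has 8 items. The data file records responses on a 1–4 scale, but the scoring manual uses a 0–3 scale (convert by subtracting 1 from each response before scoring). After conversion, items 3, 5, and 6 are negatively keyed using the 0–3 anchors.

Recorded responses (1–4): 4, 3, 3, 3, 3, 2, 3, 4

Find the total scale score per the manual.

16

Convert to 0–3: 3, 2, 2, 2, 2, 1, 2, 3
Reverse-coded (reversed = (0+3) − raw = 3 − raw):
  item 3: 3 − 2 = 1
  item 5: 3 − 2 = 1
  item 6: 3 − 1 = 2
Scored: 3, 2, 1, 2, 1, 2, 2, 3
Total = 16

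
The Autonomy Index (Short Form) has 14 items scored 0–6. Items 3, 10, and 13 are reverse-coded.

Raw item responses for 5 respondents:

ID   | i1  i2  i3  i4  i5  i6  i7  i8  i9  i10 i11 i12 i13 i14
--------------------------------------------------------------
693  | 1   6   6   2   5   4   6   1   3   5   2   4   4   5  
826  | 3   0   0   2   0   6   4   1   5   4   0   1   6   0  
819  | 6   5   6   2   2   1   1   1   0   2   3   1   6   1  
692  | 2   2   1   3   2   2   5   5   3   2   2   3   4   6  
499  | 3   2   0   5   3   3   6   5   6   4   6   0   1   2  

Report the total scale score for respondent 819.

Respondent 819 raw: 6, 5, 6, 2, 2, 1, 1, 1, 0, 2, 3, 1, 6, 1.
Reverse-coded (reverse-coded value = 6 − response):
  item 1: 6
  item 2: 5
  item 3: 6 − 6 = 0
  item 4: 2
  item 5: 2
  item 6: 1
  item 7: 1
  item 8: 1
  item 9: 0
  item 10: 6 − 2 = 4
  item 11: 3
  item 12: 1
  item 13: 6 − 6 = 0
  item 14: 1
Sum = 6 + 5 + 0 + 2 + 2 + 1 + 1 + 1 + 0 + 4 + 3 + 1 + 0 + 1 = 27

27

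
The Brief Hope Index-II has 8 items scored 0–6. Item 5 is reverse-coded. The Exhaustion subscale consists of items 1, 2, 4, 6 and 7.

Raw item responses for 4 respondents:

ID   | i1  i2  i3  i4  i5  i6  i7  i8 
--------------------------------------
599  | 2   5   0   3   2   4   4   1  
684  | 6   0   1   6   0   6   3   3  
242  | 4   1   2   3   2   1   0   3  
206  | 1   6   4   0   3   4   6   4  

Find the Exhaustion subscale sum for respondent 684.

21

Respondent 684 raw: 6, 0, 1, 6, 0, 6, 3, 3.
Exhaustion items: 1, 2, 4, 6, 7.
Reverse-coded (reversed = (0+6) − raw = 6 − raw):
  item 1: 6
  item 2: 0
  item 4: 6
  item 6: 6
  item 7: 3
Sum = 6 + 0 + 6 + 6 + 3 = 21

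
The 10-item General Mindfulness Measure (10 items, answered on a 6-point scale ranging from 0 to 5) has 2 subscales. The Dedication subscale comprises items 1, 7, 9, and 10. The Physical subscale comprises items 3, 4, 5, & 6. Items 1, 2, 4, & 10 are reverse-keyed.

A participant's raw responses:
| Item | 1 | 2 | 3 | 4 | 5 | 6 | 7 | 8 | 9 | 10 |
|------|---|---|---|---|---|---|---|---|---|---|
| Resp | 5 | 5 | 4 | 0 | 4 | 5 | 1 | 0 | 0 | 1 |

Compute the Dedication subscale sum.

5

Dedication items: 1, 7, 9, 10.
Of these, items 1 and 10 are reverse-keyed; on a 0–5 scale, reversed = 5 − raw.
  item 1: 5 − 5 = 0
  item 7: 1
  item 9: 0
  item 10: 5 − 1 = 4
Sum = 0 + 1 + 0 + 4 = 5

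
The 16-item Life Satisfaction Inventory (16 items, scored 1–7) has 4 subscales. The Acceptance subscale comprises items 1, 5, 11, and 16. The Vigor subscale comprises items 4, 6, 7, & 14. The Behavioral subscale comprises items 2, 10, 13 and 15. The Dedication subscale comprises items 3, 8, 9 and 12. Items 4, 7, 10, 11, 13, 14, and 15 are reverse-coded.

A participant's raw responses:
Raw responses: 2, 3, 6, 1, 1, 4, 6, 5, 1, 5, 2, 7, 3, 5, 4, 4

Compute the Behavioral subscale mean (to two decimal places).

Behavioral items: 2, 10, 13, 15.
Of these, items 10, 13 and 15 are reverse-coded; reverse-coded value = 8 − response.
  item 2: 3
  item 10: 8 − 5 = 3
  item 13: 8 − 3 = 5
  item 15: 8 − 4 = 4
Sum = 3 + 3 + 5 + 4 = 15
Mean = 15 / 4 = 3.75

3.75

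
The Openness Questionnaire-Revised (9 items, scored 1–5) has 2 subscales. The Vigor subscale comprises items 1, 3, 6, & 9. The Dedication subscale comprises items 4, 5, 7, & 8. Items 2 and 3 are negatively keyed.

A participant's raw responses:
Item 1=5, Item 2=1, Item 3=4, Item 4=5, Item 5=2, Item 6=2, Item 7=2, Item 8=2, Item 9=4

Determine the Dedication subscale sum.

11

Dedication items: 4, 5, 7, 8.
  item 4: 5
  item 5: 2
  item 7: 2
  item 8: 2
Sum = 5 + 2 + 2 + 2 = 11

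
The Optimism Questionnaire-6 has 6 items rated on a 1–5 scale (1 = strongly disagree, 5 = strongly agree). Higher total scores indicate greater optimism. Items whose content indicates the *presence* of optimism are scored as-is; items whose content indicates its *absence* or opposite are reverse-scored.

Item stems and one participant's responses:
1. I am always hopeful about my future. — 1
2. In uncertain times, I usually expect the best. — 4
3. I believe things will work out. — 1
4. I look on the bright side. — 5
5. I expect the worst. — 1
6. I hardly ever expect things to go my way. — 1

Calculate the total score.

Items 5, 6 describe the absence/opposite of optimism → reverse-score.
on a 1–5 scale, reversed = 6 − raw.
  item 1: 1
  item 2: 4
  item 3: 1
  item 4: 5
  item 5: 6 − 1 = 5
  item 6: 6 − 1 = 5
Total = 1 + 4 + 1 + 5 + 5 + 5 = 21

21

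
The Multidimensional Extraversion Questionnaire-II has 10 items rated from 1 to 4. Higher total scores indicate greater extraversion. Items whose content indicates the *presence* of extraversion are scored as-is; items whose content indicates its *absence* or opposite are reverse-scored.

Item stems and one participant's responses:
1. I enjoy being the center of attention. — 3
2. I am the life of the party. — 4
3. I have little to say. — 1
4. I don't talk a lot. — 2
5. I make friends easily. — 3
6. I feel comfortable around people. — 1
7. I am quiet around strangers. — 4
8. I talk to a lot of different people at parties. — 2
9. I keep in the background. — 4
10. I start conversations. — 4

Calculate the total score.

26

Items 3, 4, 7, 9 describe the absence/opposite of extraversion → reverse-score.
on a 1–4 scale, reversed = 5 − raw.
  item 1: 3
  item 2: 4
  item 3: 5 − 1 = 4
  item 4: 5 − 2 = 3
  item 5: 3
  item 6: 1
  item 7: 5 − 4 = 1
  item 8: 2
  item 9: 5 − 4 = 1
  item 10: 4
Total = 3 + 4 + 4 + 3 + 3 + 1 + 1 + 2 + 1 + 4 = 26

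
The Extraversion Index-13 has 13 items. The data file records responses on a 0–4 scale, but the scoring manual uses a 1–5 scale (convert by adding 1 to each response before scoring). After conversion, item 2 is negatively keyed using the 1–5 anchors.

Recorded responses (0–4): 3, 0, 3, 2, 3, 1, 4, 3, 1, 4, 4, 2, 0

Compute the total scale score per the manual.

Convert to 1–5: 4, 1, 4, 3, 4, 2, 5, 4, 2, 5, 5, 3, 1
Reverse-coded (on a 1–5 scale, reversed = 6 − raw):
  item 2: 6 − 1 = 5
Scored: 4, 5, 4, 3, 4, 2, 5, 4, 2, 5, 5, 3, 1
Total = 47

47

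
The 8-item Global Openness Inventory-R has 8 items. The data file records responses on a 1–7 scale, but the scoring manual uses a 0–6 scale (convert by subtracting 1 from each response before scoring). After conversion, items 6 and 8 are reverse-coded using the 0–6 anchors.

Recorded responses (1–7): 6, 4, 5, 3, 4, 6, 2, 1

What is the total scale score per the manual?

25

Convert to 0–6: 5, 3, 4, 2, 3, 5, 1, 0
Reverse-coded (reversed = (0+6) − raw = 6 − raw):
  item 6: 6 − 5 = 1
  item 8: 6 − 0 = 6
Scored: 5, 3, 4, 2, 3, 1, 1, 6
Total = 25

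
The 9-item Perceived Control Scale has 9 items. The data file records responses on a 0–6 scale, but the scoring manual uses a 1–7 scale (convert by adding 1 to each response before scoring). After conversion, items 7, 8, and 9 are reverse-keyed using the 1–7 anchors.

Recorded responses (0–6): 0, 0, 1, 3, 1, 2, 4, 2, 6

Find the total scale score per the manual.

Convert to 1–7: 1, 1, 2, 4, 2, 3, 5, 3, 7
Reverse-coded (reversed = (1+7) − raw = 8 − raw):
  item 7: 8 − 5 = 3
  item 8: 8 − 3 = 5
  item 9: 8 − 7 = 1
Scored: 1, 1, 2, 4, 2, 3, 3, 5, 1
Total = 22

22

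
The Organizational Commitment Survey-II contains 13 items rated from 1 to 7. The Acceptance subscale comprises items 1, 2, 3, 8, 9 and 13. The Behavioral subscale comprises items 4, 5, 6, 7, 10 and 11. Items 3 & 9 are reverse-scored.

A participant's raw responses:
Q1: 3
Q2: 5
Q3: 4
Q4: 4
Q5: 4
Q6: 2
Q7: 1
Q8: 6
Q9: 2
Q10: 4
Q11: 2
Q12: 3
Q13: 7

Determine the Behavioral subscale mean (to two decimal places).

2.83

Behavioral items: 4, 5, 6, 7, 10, 11.
  item 4: 4
  item 5: 4
  item 6: 2
  item 7: 1
  item 10: 4
  item 11: 2
Sum = 4 + 4 + 2 + 1 + 4 + 2 = 17
Mean = 17 / 6 = 2.83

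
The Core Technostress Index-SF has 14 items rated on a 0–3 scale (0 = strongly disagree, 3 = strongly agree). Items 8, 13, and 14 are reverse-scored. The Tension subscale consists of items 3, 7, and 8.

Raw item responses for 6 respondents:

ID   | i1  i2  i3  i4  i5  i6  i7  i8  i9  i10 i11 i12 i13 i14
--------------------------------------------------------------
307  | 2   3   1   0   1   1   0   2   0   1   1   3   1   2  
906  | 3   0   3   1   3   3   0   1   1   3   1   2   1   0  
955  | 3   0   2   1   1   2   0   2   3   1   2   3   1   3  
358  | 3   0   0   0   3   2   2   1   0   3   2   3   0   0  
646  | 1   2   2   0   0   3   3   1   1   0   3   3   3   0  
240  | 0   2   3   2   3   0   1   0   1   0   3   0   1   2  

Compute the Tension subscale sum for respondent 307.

2

Respondent 307 raw: 2, 3, 1, 0, 1, 1, 0, 2, 0, 1, 1, 3, 1, 2.
Tension items: 3, 7, 8.
Reverse-coded (on a 0–3 scale, reversed = 3 − raw):
  item 3: 1
  item 7: 0
  item 8: 3 − 2 = 1
Sum = 1 + 0 + 1 = 2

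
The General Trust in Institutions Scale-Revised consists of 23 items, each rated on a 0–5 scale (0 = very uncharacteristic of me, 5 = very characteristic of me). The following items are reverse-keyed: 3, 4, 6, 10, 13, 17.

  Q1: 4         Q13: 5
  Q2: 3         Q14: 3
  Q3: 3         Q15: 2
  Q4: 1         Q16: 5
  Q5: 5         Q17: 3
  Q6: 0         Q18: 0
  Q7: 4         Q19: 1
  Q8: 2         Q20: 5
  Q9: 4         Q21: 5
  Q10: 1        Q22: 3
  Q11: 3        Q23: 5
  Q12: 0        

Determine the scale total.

71

Reverse-coded items (reversed = (0+5) − raw = 5 − raw):
  item 3: 5 − 3 = 2
  item 4: 5 − 1 = 4
  item 6: 5 − 0 = 5
  item 10: 5 − 1 = 4
  item 13: 5 − 5 = 0
  item 17: 5 − 3 = 2
Scored items: 4, 3, 2, 4, 5, 5, 4, 2, 4, 4, 3, 0, 0, 3, 2, 5, 2, 0, 1, 5, 5, 3, 5
Total = 4 + 3 + 2 + 4 + 5 + 5 + 4 + 2 + 4 + 4 + 3 + 0 + 0 + 3 + 2 + 5 + 2 + 0 + 1 + 5 + 5 + 3 + 5 = 71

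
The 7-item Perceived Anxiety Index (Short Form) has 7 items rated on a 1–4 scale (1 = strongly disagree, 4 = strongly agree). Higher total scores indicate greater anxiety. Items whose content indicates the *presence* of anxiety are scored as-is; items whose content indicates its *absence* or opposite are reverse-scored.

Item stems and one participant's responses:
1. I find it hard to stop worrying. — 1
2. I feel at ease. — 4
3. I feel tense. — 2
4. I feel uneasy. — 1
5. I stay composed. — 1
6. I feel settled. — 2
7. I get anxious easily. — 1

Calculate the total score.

13

Items 2, 5, 6 describe the absence/opposite of anxiety → reverse-score.
reversed = (1+4) − raw = 5 − raw.
  item 1: 1
  item 2: 5 − 4 = 1
  item 3: 2
  item 4: 1
  item 5: 5 − 1 = 4
  item 6: 5 − 2 = 3
  item 7: 1
Total = 1 + 1 + 2 + 1 + 4 + 3 + 1 = 13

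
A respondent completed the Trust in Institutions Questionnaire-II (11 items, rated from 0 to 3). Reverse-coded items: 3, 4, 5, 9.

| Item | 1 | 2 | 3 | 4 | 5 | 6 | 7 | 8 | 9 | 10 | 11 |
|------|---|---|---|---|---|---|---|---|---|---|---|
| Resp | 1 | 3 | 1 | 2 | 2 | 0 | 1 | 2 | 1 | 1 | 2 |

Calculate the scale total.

16

Reverse-coded items use 3 − raw:
  item 3: 3 − 1 = 2
  item 4: 3 − 2 = 1
  item 5: 3 − 2 = 1
  item 9: 3 − 1 = 2
Scored items: 1, 3, 2, 1, 1, 0, 1, 2, 2, 1, 2
Total = 1 + 3 + 2 + 1 + 1 + 0 + 1 + 2 + 2 + 1 + 2 = 16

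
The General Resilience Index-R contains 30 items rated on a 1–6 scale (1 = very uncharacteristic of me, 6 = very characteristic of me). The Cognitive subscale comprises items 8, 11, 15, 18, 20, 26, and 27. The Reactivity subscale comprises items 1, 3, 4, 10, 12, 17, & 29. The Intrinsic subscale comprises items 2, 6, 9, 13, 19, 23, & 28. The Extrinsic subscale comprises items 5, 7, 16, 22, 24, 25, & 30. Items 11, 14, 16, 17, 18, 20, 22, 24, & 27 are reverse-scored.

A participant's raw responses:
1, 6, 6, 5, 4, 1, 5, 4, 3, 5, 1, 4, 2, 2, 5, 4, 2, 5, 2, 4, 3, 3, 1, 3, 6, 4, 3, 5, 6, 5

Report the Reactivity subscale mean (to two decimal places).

Reactivity items: 1, 3, 4, 10, 12, 17, 29.
Of these, item 17 is reverse-scored; on a 1–6 scale, reversed = 7 − raw.
  item 1: 1
  item 3: 6
  item 4: 5
  item 10: 5
  item 12: 4
  item 17: 7 − 2 = 5
  item 29: 6
Sum = 1 + 6 + 5 + 5 + 4 + 5 + 6 = 32
Mean = 32 / 7 = 4.57

4.57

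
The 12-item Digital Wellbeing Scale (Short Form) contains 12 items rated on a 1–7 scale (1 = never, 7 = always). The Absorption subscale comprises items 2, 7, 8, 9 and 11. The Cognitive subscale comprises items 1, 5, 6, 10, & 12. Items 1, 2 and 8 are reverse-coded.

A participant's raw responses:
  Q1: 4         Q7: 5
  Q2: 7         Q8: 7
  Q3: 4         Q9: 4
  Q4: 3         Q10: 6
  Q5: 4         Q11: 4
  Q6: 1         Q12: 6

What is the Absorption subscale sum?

Absorption items: 2, 7, 8, 9, 11.
Of these, items 2 and 8 are reverse-coded; reversed = (1+7) − raw = 8 − raw.
  item 2: 8 − 7 = 1
  item 7: 5
  item 8: 8 − 7 = 1
  item 9: 4
  item 11: 4
Sum = 1 + 5 + 1 + 4 + 4 = 15

15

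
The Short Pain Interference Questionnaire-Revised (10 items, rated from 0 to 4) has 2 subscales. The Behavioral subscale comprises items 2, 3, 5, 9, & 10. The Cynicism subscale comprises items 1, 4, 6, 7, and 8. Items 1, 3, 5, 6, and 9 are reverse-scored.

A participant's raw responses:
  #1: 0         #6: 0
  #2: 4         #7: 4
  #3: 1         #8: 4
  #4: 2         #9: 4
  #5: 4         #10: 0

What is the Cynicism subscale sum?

Cynicism items: 1, 4, 6, 7, 8.
Of these, items 1 & 6 are reverse-scored; on a 0–4 scale, reversed = 4 − raw.
  item 1: 4 − 0 = 4
  item 4: 2
  item 6: 4 − 0 = 4
  item 7: 4
  item 8: 4
Sum = 4 + 2 + 4 + 4 + 4 = 18

18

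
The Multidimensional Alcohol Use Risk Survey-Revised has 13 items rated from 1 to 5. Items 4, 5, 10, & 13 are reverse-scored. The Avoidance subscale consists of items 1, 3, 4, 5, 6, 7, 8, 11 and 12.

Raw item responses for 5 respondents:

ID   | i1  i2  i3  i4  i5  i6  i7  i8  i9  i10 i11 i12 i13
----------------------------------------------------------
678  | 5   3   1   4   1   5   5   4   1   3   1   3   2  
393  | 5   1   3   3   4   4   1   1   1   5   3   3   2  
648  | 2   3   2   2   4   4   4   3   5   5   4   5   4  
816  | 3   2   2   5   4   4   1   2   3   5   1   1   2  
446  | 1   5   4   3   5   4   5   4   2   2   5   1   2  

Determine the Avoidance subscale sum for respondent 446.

28

Respondent 446 raw: 1, 5, 4, 3, 5, 4, 5, 4, 2, 2, 5, 1, 2.
Avoidance items: 1, 3, 4, 5, 6, 7, 8, 11, 12.
Reverse-coded (reversed = (1+5) − raw = 6 − raw):
  item 1: 1
  item 3: 4
  item 4: 6 − 3 = 3
  item 5: 6 − 5 = 1
  item 6: 4
  item 7: 5
  item 8: 4
  item 11: 5
  item 12: 1
Sum = 1 + 4 + 3 + 1 + 4 + 5 + 4 + 5 + 1 = 28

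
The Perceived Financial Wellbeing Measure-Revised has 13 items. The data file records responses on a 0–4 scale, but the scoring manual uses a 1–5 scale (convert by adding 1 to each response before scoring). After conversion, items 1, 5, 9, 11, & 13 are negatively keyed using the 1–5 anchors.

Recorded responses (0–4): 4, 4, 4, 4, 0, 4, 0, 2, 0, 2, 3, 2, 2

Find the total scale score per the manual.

46

Convert to 1–5: 5, 5, 5, 5, 1, 5, 1, 3, 1, 3, 4, 3, 3
Reverse-coded (on a 1–5 scale, reversed = 6 − raw):
  item 1: 6 − 5 = 1
  item 5: 6 − 1 = 5
  item 9: 6 − 1 = 5
  item 11: 6 − 4 = 2
  item 13: 6 − 3 = 3
Scored: 1, 5, 5, 5, 5, 5, 1, 3, 5, 3, 2, 3, 3
Total = 46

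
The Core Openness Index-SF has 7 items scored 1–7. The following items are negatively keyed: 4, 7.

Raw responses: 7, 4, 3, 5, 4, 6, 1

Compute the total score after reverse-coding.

Raw sum = 30. Negatively keyed items: 4, 7; their raw sum = 6.
Each reversal replaces raw with 8 − raw, changing the total by 8 − 2·raw per item.
Total = 30 + 2·8 − 2·6 = 30 + 16 − 12 = 34

34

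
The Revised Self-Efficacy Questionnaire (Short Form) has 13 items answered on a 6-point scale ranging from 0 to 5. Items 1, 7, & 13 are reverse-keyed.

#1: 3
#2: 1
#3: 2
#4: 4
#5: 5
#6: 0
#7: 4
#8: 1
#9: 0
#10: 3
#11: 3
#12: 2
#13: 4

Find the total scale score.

Reverse-keyed items use 5 − raw:
  item 1: 5 − 3 = 2
  item 7: 5 − 4 = 1
  item 13: 5 − 4 = 1
Scored items: 2, 1, 2, 4, 5, 0, 1, 1, 0, 3, 3, 2, 1
Total = 2 + 1 + 2 + 4 + 5 + 0 + 1 + 1 + 0 + 3 + 3 + 2 + 1 = 25

25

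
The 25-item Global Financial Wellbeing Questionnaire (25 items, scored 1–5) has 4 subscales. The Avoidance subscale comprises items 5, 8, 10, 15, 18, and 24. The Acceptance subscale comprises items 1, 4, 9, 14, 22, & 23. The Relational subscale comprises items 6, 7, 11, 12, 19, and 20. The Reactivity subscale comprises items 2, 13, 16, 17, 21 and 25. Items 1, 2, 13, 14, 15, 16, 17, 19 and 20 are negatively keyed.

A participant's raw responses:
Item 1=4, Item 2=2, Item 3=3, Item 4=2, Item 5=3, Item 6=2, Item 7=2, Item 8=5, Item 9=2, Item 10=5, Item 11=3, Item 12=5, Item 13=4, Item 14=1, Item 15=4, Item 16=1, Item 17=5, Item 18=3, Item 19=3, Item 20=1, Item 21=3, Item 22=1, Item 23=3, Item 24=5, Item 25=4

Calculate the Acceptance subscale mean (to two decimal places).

Acceptance items: 1, 4, 9, 14, 22, 23.
Of these, items 1 & 14 are negatively keyed; on a 1–5 scale, reversed = 6 − raw.
  item 1: 6 − 4 = 2
  item 4: 2
  item 9: 2
  item 14: 6 − 1 = 5
  item 22: 1
  item 23: 3
Sum = 2 + 2 + 2 + 5 + 1 + 3 = 15
Mean = 15 / 6 = 2.50

2.50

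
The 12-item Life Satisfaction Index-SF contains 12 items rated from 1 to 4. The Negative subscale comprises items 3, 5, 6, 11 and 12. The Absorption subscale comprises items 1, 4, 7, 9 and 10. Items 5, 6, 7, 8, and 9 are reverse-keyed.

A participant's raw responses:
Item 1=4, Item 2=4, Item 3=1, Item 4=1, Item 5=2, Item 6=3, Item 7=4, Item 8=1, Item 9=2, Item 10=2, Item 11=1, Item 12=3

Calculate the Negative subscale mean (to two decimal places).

Negative items: 3, 5, 6, 11, 12.
Of these, items 5 & 6 are reverse-keyed; reverse-coded value = 5 − response.
  item 3: 1
  item 5: 5 − 2 = 3
  item 6: 5 − 3 = 2
  item 11: 1
  item 12: 3
Sum = 1 + 3 + 2 + 1 + 3 = 10
Mean = 10 / 5 = 2.00

2.00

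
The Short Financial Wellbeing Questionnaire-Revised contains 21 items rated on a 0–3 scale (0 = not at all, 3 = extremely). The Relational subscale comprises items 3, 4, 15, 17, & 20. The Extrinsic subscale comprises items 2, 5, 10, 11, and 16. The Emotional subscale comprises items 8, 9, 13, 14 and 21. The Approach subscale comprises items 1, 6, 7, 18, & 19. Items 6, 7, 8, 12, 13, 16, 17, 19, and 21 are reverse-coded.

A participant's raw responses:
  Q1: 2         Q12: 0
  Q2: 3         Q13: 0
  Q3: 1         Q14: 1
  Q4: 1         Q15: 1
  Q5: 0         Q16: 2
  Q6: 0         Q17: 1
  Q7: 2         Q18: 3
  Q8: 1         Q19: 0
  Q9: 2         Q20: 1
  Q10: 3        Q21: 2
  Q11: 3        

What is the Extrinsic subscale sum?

Extrinsic items: 2, 5, 10, 11, 16.
Of these, item 16 is reverse-coded; reversed = (0+3) − raw = 3 − raw.
  item 2: 3
  item 5: 0
  item 10: 3
  item 11: 3
  item 16: 3 − 2 = 1
Sum = 3 + 0 + 3 + 3 + 1 = 10

10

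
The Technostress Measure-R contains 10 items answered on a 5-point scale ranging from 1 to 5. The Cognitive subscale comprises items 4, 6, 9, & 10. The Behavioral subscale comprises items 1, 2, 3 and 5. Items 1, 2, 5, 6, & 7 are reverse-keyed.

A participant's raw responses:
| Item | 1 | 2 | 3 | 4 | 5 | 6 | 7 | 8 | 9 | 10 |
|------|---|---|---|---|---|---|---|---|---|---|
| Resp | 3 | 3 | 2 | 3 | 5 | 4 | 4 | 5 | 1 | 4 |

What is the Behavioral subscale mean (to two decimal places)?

Behavioral items: 1, 2, 3, 5.
Of these, items 1, 2 and 5 are reverse-keyed; on a 1–5 scale, reversed = 6 − raw.
  item 1: 6 − 3 = 3
  item 2: 6 − 3 = 3
  item 3: 2
  item 5: 6 − 5 = 1
Sum = 3 + 3 + 2 + 1 = 9
Mean = 9 / 4 = 2.25

2.25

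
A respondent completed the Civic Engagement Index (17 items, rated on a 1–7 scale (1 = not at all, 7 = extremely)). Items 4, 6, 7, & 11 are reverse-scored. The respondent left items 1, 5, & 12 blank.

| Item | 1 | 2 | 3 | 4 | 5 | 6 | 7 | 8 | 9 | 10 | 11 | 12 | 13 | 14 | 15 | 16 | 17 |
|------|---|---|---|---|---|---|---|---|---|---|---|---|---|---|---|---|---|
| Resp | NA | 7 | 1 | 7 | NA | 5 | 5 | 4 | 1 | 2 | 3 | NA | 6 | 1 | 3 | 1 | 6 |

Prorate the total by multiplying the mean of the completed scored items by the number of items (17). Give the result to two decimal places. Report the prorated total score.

53.43

Reverse-coded (on a 1–7 scale, reversed = 8 − raw):
  item 4: 8 − 7 = 1
  item 6: 8 − 5 = 3
  item 7: 8 − 5 = 3
  item 11: 8 − 3 = 5
Completed scored items (14 of 17): 7, 1, 1, 3, 3, 4, 1, 2, 5, 6, 1, 3, 1, 6; sum = 44.
Person mean = 44 / 14 ≈ 3.1429
Prorated total = (44 / 14) × 17 = 53.43 (to 2 dp)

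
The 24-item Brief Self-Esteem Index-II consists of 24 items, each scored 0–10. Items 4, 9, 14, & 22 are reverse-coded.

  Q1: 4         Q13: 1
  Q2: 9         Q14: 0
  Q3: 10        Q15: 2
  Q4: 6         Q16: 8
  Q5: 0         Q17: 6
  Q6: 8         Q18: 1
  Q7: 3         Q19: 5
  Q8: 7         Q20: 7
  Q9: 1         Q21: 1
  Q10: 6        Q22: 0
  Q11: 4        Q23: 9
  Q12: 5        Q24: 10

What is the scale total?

139

Apply reverse scoring (reversed = (0+10) − raw = 10 − raw):
  item 4: 10 − 6 = 4
  item 9: 10 − 1 = 9
  item 14: 10 − 0 = 10
  item 22: 10 − 0 = 10
Scored items: 4, 9, 10, 4, 0, 8, 3, 7, 9, 6, 4, 5, 1, 10, 2, 8, 6, 1, 5, 7, 1, 10, 9, 10
Total = 4 + 9 + 10 + 4 + 0 + 8 + 3 + 7 + 9 + 6 + 4 + 5 + 1 + 10 + 2 + 8 + 6 + 1 + 5 + 7 + 1 + 10 + 9 + 10 = 139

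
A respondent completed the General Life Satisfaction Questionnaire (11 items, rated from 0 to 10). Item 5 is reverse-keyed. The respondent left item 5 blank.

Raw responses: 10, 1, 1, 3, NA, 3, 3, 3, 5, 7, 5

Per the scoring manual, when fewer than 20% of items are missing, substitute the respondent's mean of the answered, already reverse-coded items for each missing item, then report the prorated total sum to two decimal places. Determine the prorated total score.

Reverse-coded (reversed = (0+10) − raw = 10 − raw):
Completed scored items (10 of 11): 10, 1, 1, 3, 3, 3, 3, 5, 7, 5; sum = 41.
Person mean = 41 / 10 ≈ 4.1000
Prorated total = (41 / 10) × 11 = 45.10 (to 2 dp)

45.10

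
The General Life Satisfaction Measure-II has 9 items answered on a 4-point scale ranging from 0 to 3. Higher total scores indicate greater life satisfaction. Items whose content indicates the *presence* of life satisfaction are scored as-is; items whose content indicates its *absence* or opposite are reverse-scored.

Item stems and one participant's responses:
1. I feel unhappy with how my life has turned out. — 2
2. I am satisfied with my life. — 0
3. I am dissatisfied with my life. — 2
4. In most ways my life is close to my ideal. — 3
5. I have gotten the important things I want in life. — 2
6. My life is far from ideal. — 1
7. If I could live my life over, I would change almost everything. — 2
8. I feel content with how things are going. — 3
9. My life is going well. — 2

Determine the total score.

15

Items 1, 3, 6, 7 describe the absence/opposite of life satisfaction → reverse-score.
reversed = (0+3) − raw = 3 − raw.
  item 1: 3 − 2 = 1
  item 2: 0
  item 3: 3 − 2 = 1
  item 4: 3
  item 5: 2
  item 6: 3 − 1 = 2
  item 7: 3 − 2 = 1
  item 8: 3
  item 9: 2
Total = 1 + 0 + 1 + 3 + 2 + 2 + 1 + 3 + 2 = 15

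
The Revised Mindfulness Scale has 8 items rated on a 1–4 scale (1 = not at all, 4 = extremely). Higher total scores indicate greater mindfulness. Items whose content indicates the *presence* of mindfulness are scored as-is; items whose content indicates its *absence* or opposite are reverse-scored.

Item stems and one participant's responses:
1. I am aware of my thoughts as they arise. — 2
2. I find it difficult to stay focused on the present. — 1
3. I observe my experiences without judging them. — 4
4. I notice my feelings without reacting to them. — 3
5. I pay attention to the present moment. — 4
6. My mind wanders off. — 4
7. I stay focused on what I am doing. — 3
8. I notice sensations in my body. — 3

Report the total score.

Items 2, 6 describe the absence/opposite of mindfulness → reverse-score.
reversed = (1+4) − raw = 5 − raw.
  item 1: 2
  item 2: 5 − 1 = 4
  item 3: 4
  item 4: 3
  item 5: 4
  item 6: 5 − 4 = 1
  item 7: 3
  item 8: 3
Total = 2 + 4 + 4 + 3 + 4 + 1 + 3 + 3 = 24

24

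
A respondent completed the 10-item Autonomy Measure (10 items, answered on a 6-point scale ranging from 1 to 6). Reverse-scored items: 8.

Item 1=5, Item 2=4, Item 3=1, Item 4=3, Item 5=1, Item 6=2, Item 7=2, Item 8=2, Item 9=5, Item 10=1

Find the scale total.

Reverse-coded items (on a 1–6 scale, reversed = 7 − raw):
  item 8: 7 − 2 = 5
Scored items: 5, 4, 1, 3, 1, 2, 2, 5, 5, 1
Total = 5 + 4 + 1 + 3 + 1 + 2 + 2 + 5 + 5 + 1 = 29

29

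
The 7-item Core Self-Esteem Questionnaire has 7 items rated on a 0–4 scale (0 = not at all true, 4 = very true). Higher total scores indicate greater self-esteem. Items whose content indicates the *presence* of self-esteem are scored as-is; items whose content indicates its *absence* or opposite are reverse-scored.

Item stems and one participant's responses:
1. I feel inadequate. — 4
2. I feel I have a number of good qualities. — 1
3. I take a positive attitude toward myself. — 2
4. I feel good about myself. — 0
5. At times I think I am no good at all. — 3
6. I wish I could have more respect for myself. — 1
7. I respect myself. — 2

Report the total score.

Items 1, 5, 6 describe the absence/opposite of self-esteem → reverse-score.
reversed = (0+4) − raw = 4 − raw.
  item 1: 4 − 4 = 0
  item 2: 1
  item 3: 2
  item 4: 0
  item 5: 4 − 3 = 1
  item 6: 4 − 1 = 3
  item 7: 2
Total = 0 + 1 + 2 + 0 + 1 + 3 + 2 = 9

9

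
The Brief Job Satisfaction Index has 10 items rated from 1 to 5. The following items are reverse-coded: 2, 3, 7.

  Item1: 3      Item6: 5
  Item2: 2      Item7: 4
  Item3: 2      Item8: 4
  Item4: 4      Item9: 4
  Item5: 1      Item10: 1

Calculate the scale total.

Reverse-coded items (on a 1–5 scale, reversed = 6 − raw):
  item 2: 6 − 2 = 4
  item 3: 6 − 2 = 4
  item 7: 6 − 4 = 2
Scored responses: 3, 4, 4, 4, 1, 5, 2, 4, 4, 1
Total = 3 + 4 + 4 + 4 + 1 + 5 + 2 + 4 + 4 + 1 = 32

32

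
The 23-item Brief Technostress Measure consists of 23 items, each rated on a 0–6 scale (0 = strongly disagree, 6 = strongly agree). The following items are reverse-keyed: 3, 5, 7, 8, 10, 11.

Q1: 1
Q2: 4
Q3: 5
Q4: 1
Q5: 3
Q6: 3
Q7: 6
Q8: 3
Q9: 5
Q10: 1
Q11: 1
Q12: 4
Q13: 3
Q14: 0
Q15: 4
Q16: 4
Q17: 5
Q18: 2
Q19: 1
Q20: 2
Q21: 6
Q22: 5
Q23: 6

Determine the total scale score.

73

Reversing items 3, 5, 7, 8, 10, & 11 with 6 − raw:
Total = 1 + 4 + (6−5) + 1 + (6−3) + 3 + (6−6) + (6−3) + 5 + (6−1) + (6−1) + 4 + 3 + 0 + 4 + 4 + 5 + 2 + 1 + 2 + 6 + 5 + 6
      = 1 + 4 + 1 + 1 + 3 + 3 + 0 + 3 + 5 + 5 + 5 + 4 + 3 + 0 + 4 + 4 + 5 + 2 + 1 + 2 + 6 + 5 + 6 = 73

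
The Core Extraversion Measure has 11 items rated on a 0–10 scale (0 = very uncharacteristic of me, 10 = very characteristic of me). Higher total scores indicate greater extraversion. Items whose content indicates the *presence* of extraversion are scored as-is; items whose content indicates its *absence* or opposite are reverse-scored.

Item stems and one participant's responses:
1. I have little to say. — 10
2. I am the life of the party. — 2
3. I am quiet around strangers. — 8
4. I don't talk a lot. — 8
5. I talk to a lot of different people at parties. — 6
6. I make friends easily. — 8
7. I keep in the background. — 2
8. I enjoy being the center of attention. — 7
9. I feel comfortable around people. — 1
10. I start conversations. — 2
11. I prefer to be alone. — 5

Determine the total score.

43

Items 1, 3, 4, 7, 11 describe the absence/opposite of extraversion → reverse-score.
reversed = (0+10) − raw = 10 − raw.
  item 1: 10 − 10 = 0
  item 2: 2
  item 3: 10 − 8 = 2
  item 4: 10 − 8 = 2
  item 5: 6
  item 6: 8
  item 7: 10 − 2 = 8
  item 8: 7
  item 9: 1
  item 10: 2
  item 11: 10 − 5 = 5
Total = 0 + 2 + 2 + 2 + 6 + 8 + 8 + 7 + 1 + 2 + 5 = 43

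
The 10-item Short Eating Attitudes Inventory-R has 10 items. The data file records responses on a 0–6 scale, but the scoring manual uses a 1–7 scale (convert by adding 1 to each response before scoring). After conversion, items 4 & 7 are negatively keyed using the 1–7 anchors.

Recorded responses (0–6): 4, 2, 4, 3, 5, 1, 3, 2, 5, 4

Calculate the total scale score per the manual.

Convert to 1–7: 5, 3, 5, 4, 6, 2, 4, 3, 6, 5
Reverse-coded (on a 1–7 scale, reversed = 8 − raw):
  item 4: 8 − 4 = 4
  item 7: 8 − 4 = 4
Scored: 5, 3, 5, 4, 6, 2, 4, 3, 6, 5
Total = 43

43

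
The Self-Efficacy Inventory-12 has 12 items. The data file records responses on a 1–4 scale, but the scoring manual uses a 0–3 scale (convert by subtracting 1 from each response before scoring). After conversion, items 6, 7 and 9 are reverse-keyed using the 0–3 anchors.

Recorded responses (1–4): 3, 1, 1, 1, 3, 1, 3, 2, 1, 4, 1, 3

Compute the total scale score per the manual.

Convert to 0–3: 2, 0, 0, 0, 2, 0, 2, 1, 0, 3, 0, 2
Reverse-coded (reversed = (0+3) − raw = 3 − raw):
  item 6: 3 − 0 = 3
  item 7: 3 − 2 = 1
  item 9: 3 − 0 = 3
Scored: 2, 0, 0, 0, 2, 3, 1, 1, 3, 3, 0, 2
Total = 17

17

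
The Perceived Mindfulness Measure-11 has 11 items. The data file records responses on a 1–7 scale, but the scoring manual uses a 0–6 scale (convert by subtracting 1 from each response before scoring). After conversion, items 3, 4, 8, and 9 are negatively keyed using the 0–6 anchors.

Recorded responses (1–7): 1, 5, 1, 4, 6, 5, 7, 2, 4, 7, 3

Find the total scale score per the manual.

44

Convert to 0–6: 0, 4, 0, 3, 5, 4, 6, 1, 3, 6, 2
Reverse-coded (on a 0–6 scale, reversed = 6 − raw):
  item 3: 6 − 0 = 6
  item 4: 6 − 3 = 3
  item 8: 6 − 1 = 5
  item 9: 6 − 3 = 3
Scored: 0, 4, 6, 3, 5, 4, 6, 5, 3, 6, 2
Total = 44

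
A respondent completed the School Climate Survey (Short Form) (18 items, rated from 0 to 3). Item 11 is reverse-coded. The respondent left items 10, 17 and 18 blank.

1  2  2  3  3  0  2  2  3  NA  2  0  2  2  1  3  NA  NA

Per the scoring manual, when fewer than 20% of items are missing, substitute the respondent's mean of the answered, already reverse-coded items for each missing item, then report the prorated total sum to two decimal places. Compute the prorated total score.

32.40

Reverse-coded (on a 0–3 scale, reversed = 3 − raw):
  item 11: 3 − 2 = 1
Completed scored items (15 of 18): 1, 2, 2, 3, 3, 0, 2, 2, 3, 1, 0, 2, 2, 1, 3; sum = 27.
Person mean = 27 / 15 ≈ 1.8000
Prorated total = (27 / 15) × 18 = 32.40 (to 2 dp)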